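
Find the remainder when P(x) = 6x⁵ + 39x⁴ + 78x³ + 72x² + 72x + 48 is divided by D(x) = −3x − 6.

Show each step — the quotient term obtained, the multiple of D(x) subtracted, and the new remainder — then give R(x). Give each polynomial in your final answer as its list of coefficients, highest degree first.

R = [0]

Step 1: lead(6x⁵ + 39x⁴ + 78x³ + 72x² + 72x + 48) ÷ lead(D) = 6x⁵ ÷ −3x = −2x⁴. Subtract (−2x⁴)·D = 6x⁵ + 12x⁴. Remainder: 27x⁴ + 78x³ + 72x² + 72x + 48.
Step 2: lead(27x⁴ + 78x³ + 72x² + 72x + 48) ÷ lead(D) = 27x⁴ ÷ −3x = −9x³. Subtract (−9x³)·D = 27x⁴ + 54x³. Remainder: 24x³ + 72x² + 72x + 48.
Step 3: lead(24x³ + 72x² + 72x + 48) ÷ lead(D) = 24x³ ÷ −3x = −8x². Subtract (−8x²)·D = 24x³ + 48x². Remainder: 24x² + 72x + 48.
Step 4: lead(24x² + 72x + 48) ÷ lead(D) = 24x² ÷ −3x = −8x. Subtract (−8x)·D = 24x² + 48x. Remainder: 24x + 48.
Step 5: lead(24x + 48) ÷ lead(D) = 24x ÷ −3x = −8. Subtract (−8)·D = 24x + 48. Remainder: 0.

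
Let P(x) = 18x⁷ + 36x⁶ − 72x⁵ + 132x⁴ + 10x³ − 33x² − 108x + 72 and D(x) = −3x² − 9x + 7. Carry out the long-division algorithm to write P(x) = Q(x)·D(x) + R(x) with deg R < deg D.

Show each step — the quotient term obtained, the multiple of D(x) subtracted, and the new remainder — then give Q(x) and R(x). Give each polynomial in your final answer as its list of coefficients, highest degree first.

Q = [-6, 6, -8, -6, -4, 9]; R = [1, 9]

Step 1: lead(18x⁷ + 36x⁶ − 72x⁵ + 132x⁴ + 10x³ − 33x² − 108x + 72) ÷ lead(D) = 18x⁷ ÷ −3x² = −6x⁵. Subtract (−6x⁵)·D = 18x⁷ + 54x⁶ − 42x⁵. Remainder: −18x⁶ − 30x⁵ + 132x⁴ + 10x³ − 33x² − 108x + 72.
Step 2: lead(−18x⁶ − 30x⁵ + 132x⁴ + 10x³ − 33x² − 108x + 72) ÷ lead(D) = −18x⁶ ÷ −3x² = 6x⁴. Subtract (6x⁴)·D = −18x⁶ − 54x⁵ + 42x⁴. Remainder: 24x⁵ + 90x⁴ + 10x³ − 33x² − 108x + 72.
Step 3: lead(24x⁵ + 90x⁴ + 10x³ − 33x² − 108x + 72) ÷ lead(D) = 24x⁵ ÷ −3x² = −8x³. Subtract (−8x³)·D = 24x⁵ + 72x⁴ − 56x³. Remainder: 18x⁴ + 66x³ − 33x² − 108x + 72.
Step 4: lead(18x⁴ + 66x³ − 33x² − 108x + 72) ÷ lead(D) = 18x⁴ ÷ −3x² = −6x². Subtract (−6x²)·D = 18x⁴ + 54x³ − 42x². Remainder: 12x³ + 9x² − 108x + 72.
Step 5: lead(12x³ + 9x² − 108x + 72) ÷ lead(D) = 12x³ ÷ −3x² = −4x. Subtract (−4x)·D = 12x³ + 36x² − 28x. Remainder: −27x² − 80x + 72.
Step 6: lead(−27x² − 80x + 72) ÷ lead(D) = −27x² ÷ −3x² = 9. Subtract (9)·D = −27x² − 81x + 63. Remainder: x + 9.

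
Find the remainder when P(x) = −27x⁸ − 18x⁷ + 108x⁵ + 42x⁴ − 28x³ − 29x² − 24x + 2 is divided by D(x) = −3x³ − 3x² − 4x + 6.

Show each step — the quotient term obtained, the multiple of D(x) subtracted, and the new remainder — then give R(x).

R(x) = −8x² − 2x − 4

Step 1: lead(−27x⁸ − 18x⁷ + 108x⁵ + 42x⁴ − 28x³ − 29x² − 24x + 2) ÷ lead(D) = −27x⁸ ÷ −3x³ = 9x⁵. Subtract (9x⁵)·D = −27x⁸ − 27x⁷ − 36x⁶ + 54x⁵. Remainder: 9x⁷ + 36x⁶ + 54x⁵ + 42x⁴ − 28x³ − 29x² − 24x + 2.
Step 2: lead(9x⁷ + 36x⁶ + 54x⁵ + 42x⁴ − 28x³ − 29x² − 24x + 2) ÷ lead(D) = 9x⁷ ÷ −3x³ = −3x⁴. Subtract (−3x⁴)·D = 9x⁷ + 9x⁶ + 12x⁵ − 18x⁴. Remainder: 27x⁶ + 42x⁵ + 60x⁴ − 28x³ − 29x² − 24x + 2.
Step 3: lead(27x⁶ + 42x⁵ + 60x⁴ − 28x³ − 29x² − 24x + 2) ÷ lead(D) = 27x⁶ ÷ −3x³ = −9x³. Subtract (−9x³)·D = 27x⁶ + 27x⁵ + 36x⁴ − 54x³. Remainder: 15x⁵ + 24x⁴ + 26x³ − 29x² − 24x + 2.
Step 4: lead(15x⁵ + 24x⁴ + 26x³ − 29x² − 24x + 2) ÷ lead(D) = 15x⁵ ÷ −3x³ = −5x². Subtract (−5x²)·D = 15x⁵ + 15x⁴ + 20x³ − 30x². Remainder: 9x⁴ + 6x³ + x² − 24x + 2.
Step 5: lead(9x⁴ + 6x³ + x² − 24x + 2) ÷ lead(D) = 9x⁴ ÷ −3x³ = −3x. Subtract (−3x)·D = 9x⁴ + 9x³ + 12x² − 18x. Remainder: −3x³ − 11x² − 6x + 2.
Step 6: lead(−3x³ − 11x² − 6x + 2) ÷ lead(D) = −3x³ ÷ −3x³ = 1. Subtract (1)·D = −3x³ − 3x² − 4x + 6. Remainder: −8x² − 2x − 4.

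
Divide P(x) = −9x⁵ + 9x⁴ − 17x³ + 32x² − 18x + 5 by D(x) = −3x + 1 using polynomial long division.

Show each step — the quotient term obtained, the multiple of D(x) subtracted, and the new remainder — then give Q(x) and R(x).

Q(x) = 3x⁴ − 2x³ + 5x² − 9x + 3; R(x) = 2

Step 1: lead(−9x⁵ + 9x⁴ − 17x³ + 32x² − 18x + 5) ÷ lead(D) = −9x⁵ ÷ −3x = 3x⁴. Subtract (3x⁴)·D = −9x⁵ + 3x⁴. Remainder: 6x⁴ − 17x³ + 32x² − 18x + 5.
Step 2: lead(6x⁴ − 17x³ + 32x² − 18x + 5) ÷ lead(D) = 6x⁴ ÷ −3x = −2x³. Subtract (−2x³)·D = 6x⁴ − 2x³. Remainder: −15x³ + 32x² − 18x + 5.
Step 3: lead(−15x³ + 32x² − 18x + 5) ÷ lead(D) = −15x³ ÷ −3x = 5x². Subtract (5x²)·D = −15x³ + 5x². Remainder: 27x² − 18x + 5.
Step 4: lead(27x² − 18x + 5) ÷ lead(D) = 27x² ÷ −3x = −9x. Subtract (−9x)·D = 27x² − 9x. Remainder: −9x + 5.
Step 5: lead(−9x + 5) ÷ lead(D) = −9x ÷ −3x = 3. Subtract (3)·D = −9x + 3. Remainder: 2.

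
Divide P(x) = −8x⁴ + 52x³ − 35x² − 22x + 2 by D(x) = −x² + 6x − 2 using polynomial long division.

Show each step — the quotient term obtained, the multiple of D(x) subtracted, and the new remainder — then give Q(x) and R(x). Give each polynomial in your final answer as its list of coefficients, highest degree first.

Step 1: lead(−8x⁴ + 52x³ − 35x² − 22x + 2) ÷ lead(D) = −8x⁴ ÷ −x² = 8x². Subtract (8x²)·D = −8x⁴ + 48x³ − 16x². Remainder: 4x³ − 19x² − 22x + 2.
Step 2: lead(4x³ − 19x² − 22x + 2) ÷ lead(D) = 4x³ ÷ −x² = −4x. Subtract (−4x)·D = 4x³ − 24x² + 8x. Remainder: 5x² − 30x + 2.
Step 3: lead(5x² − 30x + 2) ÷ lead(D) = 5x² ÷ −x² = −5. Subtract (−5)·D = 5x² − 30x + 10. Remainder: −8.

Q = [8, -4, -5]; R = [-8]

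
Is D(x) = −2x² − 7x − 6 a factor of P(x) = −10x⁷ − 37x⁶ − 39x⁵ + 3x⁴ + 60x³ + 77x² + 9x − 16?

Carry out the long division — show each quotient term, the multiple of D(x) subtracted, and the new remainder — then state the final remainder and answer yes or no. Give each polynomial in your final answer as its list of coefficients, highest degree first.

Step 1: lead(−10x⁷ − 37x⁶ − 39x⁵ + 3x⁴ + 60x³ + 77x² + 9x − 16) ÷ lead(D) = −10x⁷ ÷ −2x² = 5x⁵. Subtract (5x⁵)·D = −10x⁷ − 35x⁶ − 30x⁵. Remainder: −2x⁶ − 9x⁵ + 3x⁴ + 60x³ + 77x² + 9x − 16.
Step 2: lead(−2x⁶ − 9x⁵ + 3x⁴ + 60x³ + 77x² + 9x − 16) ÷ lead(D) = −2x⁶ ÷ −2x² = x⁴. Subtract (x⁴)·D = −2x⁶ − 7x⁵ − 6x⁴. Remainder: −2x⁵ + 9x⁴ + 60x³ + 77x² + 9x − 16.
Step 3: lead(−2x⁵ + 9x⁴ + 60x³ + 77x² + 9x − 16) ÷ lead(D) = −2x⁵ ÷ −2x² = x³. Subtract (x³)·D = −2x⁵ − 7x⁴ − 6x³. Remainder: 16x⁴ + 66x³ + 77x² + 9x − 16.
Step 4: lead(16x⁴ + 66x³ + 77x² + 9x − 16) ÷ lead(D) = 16x⁴ ÷ −2x² = −8x². Subtract (−8x²)·D = 16x⁴ + 56x³ + 48x². Remainder: 10x³ + 29x² + 9x − 16.
Step 5: lead(10x³ + 29x² + 9x − 16) ÷ lead(D) = 10x³ ÷ −2x² = −5x. Subtract (−5x)·D = 10x³ + 35x² + 30x. Remainder: −6x² − 21x − 16.
Step 6: lead(−6x² − 21x − 16) ÷ lead(D) = −6x² ÷ −2x² = 3. Subtract (3)·D = −6x² − 21x − 18. Remainder: 2.

R = [2], so D(x) is not a factor of P(x). no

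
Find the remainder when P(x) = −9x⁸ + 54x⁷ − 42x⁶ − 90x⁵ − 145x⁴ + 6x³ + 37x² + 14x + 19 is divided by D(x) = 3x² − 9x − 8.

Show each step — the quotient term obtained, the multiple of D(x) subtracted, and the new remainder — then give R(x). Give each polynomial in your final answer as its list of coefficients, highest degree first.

Step 1: lead(−9x⁸ + 54x⁷ − 42x⁶ − 90x⁵ − 145x⁴ + 6x³ + 37x² + 14x + 19) ÷ lead(D) = −9x⁸ ÷ 3x² = −3x⁶. Subtract (−3x⁶)·D = −9x⁸ + 27x⁷ + 24x⁶. Remainder: 27x⁷ − 66x⁶ − 90x⁵ − 145x⁴ + 6x³ + 37x² + 14x + 19.
Step 2: lead(27x⁷ − 66x⁶ − 90x⁵ − 145x⁴ + 6x³ + 37x² + 14x + 19) ÷ lead(D) = 27x⁷ ÷ 3x² = 9x⁵. Subtract (9x⁵)·D = 27x⁷ − 81x⁶ − 72x⁵. Remainder: 15x⁶ − 18x⁵ − 145x⁴ + 6x³ + 37x² + 14x + 19.
Step 3: lead(15x⁶ − 18x⁵ − 145x⁴ + 6x³ + 37x² + 14x + 19) ÷ lead(D) = 15x⁶ ÷ 3x² = 5x⁴. Subtract (5x⁴)·D = 15x⁶ − 45x⁵ − 40x⁴. Remainder: 27x⁵ − 105x⁴ + 6x³ + 37x² + 14x + 19.
Step 4: lead(27x⁵ − 105x⁴ + 6x³ + 37x² + 14x + 19) ÷ lead(D) = 27x⁵ ÷ 3x² = 9x³. Subtract (9x³)·D = 27x⁵ − 81x⁴ − 72x³. Remainder: −24x⁴ + 78x³ + 37x² + 14x + 19.
Step 5: lead(−24x⁴ + 78x³ + 37x² + 14x + 19) ÷ lead(D) = −24x⁴ ÷ 3x² = −8x². Subtract (−8x²)·D = −24x⁴ + 72x³ + 64x². Remainder: 6x³ − 27x² + 14x + 19.
Step 6: lead(6x³ − 27x² + 14x + 19) ÷ lead(D) = 6x³ ÷ 3x² = 2x. Subtract (2x)·D = 6x³ − 18x² − 16x. Remainder: −9x² + 30x + 19.
Step 7: lead(−9x² + 30x + 19) ÷ lead(D) = −9x² ÷ 3x² = −3. Subtract (−3)·D = −9x² + 27x + 24. Remainder: 3x − 5.

R = [3, -5]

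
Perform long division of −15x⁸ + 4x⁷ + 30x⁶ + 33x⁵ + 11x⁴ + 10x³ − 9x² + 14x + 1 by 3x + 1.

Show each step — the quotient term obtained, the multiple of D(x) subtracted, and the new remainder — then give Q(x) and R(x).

Step 1: lead(−15x⁸ + 4x⁷ + 30x⁶ + 33x⁵ + 11x⁴ + 10x³ − 9x² + 14x + 1) ÷ lead(D) = −15x⁸ ÷ 3x = −5x⁷. Subtract (−5x⁷)·D = −15x⁸ − 5x⁷. Remainder: 9x⁷ + 30x⁶ + 33x⁵ + 11x⁴ + 10x³ − 9x² + 14x + 1.
Step 2: lead(9x⁷ + 30x⁶ + 33x⁵ + 11x⁴ + 10x³ − 9x² + 14x + 1) ÷ lead(D) = 9x⁷ ÷ 3x = 3x⁶. Subtract (3x⁶)·D = 9x⁷ + 3x⁶. Remainder: 27x⁶ + 33x⁵ + 11x⁴ + 10x³ − 9x² + 14x + 1.
Step 3: lead(27x⁶ + 33x⁵ + 11x⁴ + 10x³ − 9x² + 14x + 1) ÷ lead(D) = 27x⁶ ÷ 3x = 9x⁵. Subtract (9x⁵)·D = 27x⁶ + 9x⁵. Remainder: 24x⁵ + 11x⁴ + 10x³ − 9x² + 14x + 1.
Step 4: lead(24x⁵ + 11x⁴ + 10x³ − 9x² + 14x + 1) ÷ lead(D) = 24x⁵ ÷ 3x = 8x⁴. Subtract (8x⁴)·D = 24x⁵ + 8x⁴. Remainder: 3x⁴ + 10x³ − 9x² + 14x + 1.
Step 5: lead(3x⁴ + 10x³ − 9x² + 14x + 1) ÷ lead(D) = 3x⁴ ÷ 3x = x³. Subtract (x³)·D = 3x⁴ + x³. Remainder: 9x³ − 9x² + 14x + 1.
Step 6: lead(9x³ − 9x² + 14x + 1) ÷ lead(D) = 9x³ ÷ 3x = 3x². Subtract (3x²)·D = 9x³ + 3x². Remainder: −12x² + 14x + 1.
Step 7: lead(−12x² + 14x + 1) ÷ lead(D) = −12x² ÷ 3x = −4x. Subtract (−4x)·D = −12x² − 4x. Remainder: 18x + 1.
Step 8: lead(18x + 1) ÷ lead(D) = 18x ÷ 3x = 6. Subtract (6)·D = 18x + 6. Remainder: −5.

Q(x) = −5x⁷ + 3x⁶ + 9x⁵ + 8x⁴ + x³ + 3x² − 4x + 6; R(x) = −5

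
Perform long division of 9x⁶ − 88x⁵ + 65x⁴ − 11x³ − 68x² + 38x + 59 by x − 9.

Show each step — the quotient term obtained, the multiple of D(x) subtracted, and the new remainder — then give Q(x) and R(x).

Step 1: lead(9x⁶ − 88x⁵ + 65x⁴ − 11x³ − 68x² + 38x + 59) ÷ lead(D) = 9x⁶ ÷ x = 9x⁵. Subtract (9x⁵)·D = 9x⁶ − 81x⁵. Remainder: −7x⁵ + 65x⁴ − 11x³ − 68x² + 38x + 59.
Step 2: lead(−7x⁵ + 65x⁴ − 11x³ − 68x² + 38x + 59) ÷ lead(D) = −7x⁵ ÷ x = −7x⁴. Subtract (−7x⁴)·D = −7x⁵ + 63x⁴. Remainder: 2x⁴ − 11x³ − 68x² + 38x + 59.
Step 3: lead(2x⁴ − 11x³ − 68x² + 38x + 59) ÷ lead(D) = 2x⁴ ÷ x = 2x³. Subtract (2x³)·D = 2x⁴ − 18x³. Remainder: 7x³ − 68x² + 38x + 59.
Step 4: lead(7x³ − 68x² + 38x + 59) ÷ lead(D) = 7x³ ÷ x = 7x². Subtract (7x²)·D = 7x³ − 63x². Remainder: −5x² + 38x + 59.
Step 5: lead(−5x² + 38x + 59) ÷ lead(D) = −5x² ÷ x = −5x. Subtract (−5x)·D = −5x² + 45x. Remainder: −7x + 59.
Step 6: lead(−7x + 59) ÷ lead(D) = −7x ÷ x = −7. Subtract (−7)·D = −7x + 63. Remainder: −4.

Q(x) = 9x⁵ − 7x⁴ + 2x³ + 7x² − 5x − 7; R(x) = −4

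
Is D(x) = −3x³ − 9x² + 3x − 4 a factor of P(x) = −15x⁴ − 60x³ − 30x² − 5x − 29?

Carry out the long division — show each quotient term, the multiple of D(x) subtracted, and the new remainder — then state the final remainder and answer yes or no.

Step 1: lead(−15x⁴ − 60x³ − 30x² − 5x − 29) ÷ lead(D) = −15x⁴ ÷ −3x³ = 5x. Subtract (5x)·D = −15x⁴ − 45x³ + 15x² − 20x. Remainder: −15x³ − 45x² + 15x − 29.
Step 2: lead(−15x³ − 45x² + 15x − 29) ÷ lead(D) = −15x³ ÷ −3x³ = 5. Subtract (5)·D = −15x³ − 45x² + 15x − 20. Remainder: −9.

R(x) = −9, so D(x) is not a factor of P(x). no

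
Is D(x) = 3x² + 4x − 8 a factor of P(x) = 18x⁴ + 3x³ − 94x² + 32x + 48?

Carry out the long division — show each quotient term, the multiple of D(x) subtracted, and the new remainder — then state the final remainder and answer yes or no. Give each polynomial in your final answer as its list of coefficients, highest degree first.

R = [0], so D(x) is a factor of P(x). yes

Step 1: lead(18x⁴ + 3x³ − 94x² + 32x + 48) ÷ lead(D) = 18x⁴ ÷ 3x² = 6x². Subtract (6x²)·D = 18x⁴ + 24x³ − 48x². Remainder: −21x³ − 46x² + 32x + 48.
Step 2: lead(−21x³ − 46x² + 32x + 48) ÷ lead(D) = −21x³ ÷ 3x² = −7x. Subtract (−7x)·D = −21x³ − 28x² + 56x. Remainder: −18x² − 24x + 48.
Step 3: lead(−18x² − 24x + 48) ÷ lead(D) = −18x² ÷ 3x² = −6. Subtract (−6)·D = −18x² − 24x + 48. Remainder: 0.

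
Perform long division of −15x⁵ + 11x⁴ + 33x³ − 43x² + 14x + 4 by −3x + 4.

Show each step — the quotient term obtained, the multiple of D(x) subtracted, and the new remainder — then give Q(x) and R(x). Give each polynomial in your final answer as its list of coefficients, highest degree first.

Step 1: lead(−15x⁵ + 11x⁴ + 33x³ − 43x² + 14x + 4) ÷ lead(D) = −15x⁵ ÷ −3x = 5x⁴. Subtract (5x⁴)·D = −15x⁵ + 20x⁴. Remainder: −9x⁴ + 33x³ − 43x² + 14x + 4.
Step 2: lead(−9x⁴ + 33x³ − 43x² + 14x + 4) ÷ lead(D) = −9x⁴ ÷ −3x = 3x³. Subtract (3x³)·D = −9x⁴ + 12x³. Remainder: 21x³ − 43x² + 14x + 4.
Step 3: lead(21x³ − 43x² + 14x + 4) ÷ lead(D) = 21x³ ÷ −3x = −7x². Subtract (−7x²)·D = 21x³ − 28x². Remainder: −15x² + 14x + 4.
Step 4: lead(−15x² + 14x + 4) ÷ lead(D) = −15x² ÷ −3x = 5x. Subtract (5x)·D = −15x² + 20x. Remainder: −6x + 4.
Step 5: lead(−6x + 4) ÷ lead(D) = −6x ÷ −3x = 2. Subtract (2)·D = −6x + 8. Remainder: −4.

Q = [5, 3, -7, 5, 2]; R = [-4]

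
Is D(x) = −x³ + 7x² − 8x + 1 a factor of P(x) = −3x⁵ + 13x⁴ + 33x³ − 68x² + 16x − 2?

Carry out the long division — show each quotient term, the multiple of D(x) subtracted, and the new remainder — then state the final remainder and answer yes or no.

R(x) = −1, so D(x) is not a factor of P(x). no

Step 1: lead(−3x⁵ + 13x⁴ + 33x³ − 68x² + 16x − 2) ÷ lead(D) = −3x⁵ ÷ −x³ = 3x². Subtract (3x²)·D = −3x⁵ + 21x⁴ − 24x³ + 3x². Remainder: −8x⁴ + 57x³ − 71x² + 16x − 2.
Step 2: lead(−8x⁴ + 57x³ − 71x² + 16x − 2) ÷ lead(D) = −8x⁴ ÷ −x³ = 8x. Subtract (8x)·D = −8x⁴ + 56x³ − 64x² + 8x. Remainder: x³ − 7x² + 8x − 2.
Step 3: lead(x³ − 7x² + 8x − 2) ÷ lead(D) = x³ ÷ −x³ = −1. Subtract (−1)·D = x³ − 7x² + 8x − 1. Remainder: −1.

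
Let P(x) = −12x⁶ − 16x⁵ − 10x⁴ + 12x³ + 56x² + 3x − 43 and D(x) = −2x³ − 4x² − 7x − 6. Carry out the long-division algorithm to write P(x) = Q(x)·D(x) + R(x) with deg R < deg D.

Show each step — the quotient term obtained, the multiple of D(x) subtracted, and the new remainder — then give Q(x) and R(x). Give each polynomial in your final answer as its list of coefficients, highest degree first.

Step 1: lead(−12x⁶ − 16x⁵ − 10x⁴ + 12x³ + 56x² + 3x − 43) ÷ lead(D) = −12x⁶ ÷ −2x³ = 6x³. Subtract (6x³)·D = −12x⁶ − 24x⁵ − 42x⁴ − 36x³. Remainder: 8x⁵ + 32x⁴ + 48x³ + 56x² + 3x − 43.
Step 2: lead(8x⁵ + 32x⁴ + 48x³ + 56x² + 3x − 43) ÷ lead(D) = 8x⁵ ÷ −2x³ = −4x². Subtract (−4x²)·D = 8x⁵ + 16x⁴ + 28x³ + 24x². Remainder: 16x⁴ + 20x³ + 32x² + 3x − 43.
Step 3: lead(16x⁴ + 20x³ + 32x² + 3x − 43) ÷ lead(D) = 16x⁴ ÷ −2x³ = −8x. Subtract (−8x)·D = 16x⁴ + 32x³ + 56x² + 48x. Remainder: −12x³ − 24x² − 45x − 43.
Step 4: lead(−12x³ − 24x² − 45x − 43) ÷ lead(D) = −12x³ ÷ −2x³ = 6. Subtract (6)·D = −12x³ − 24x² − 42x − 36. Remainder: −3x − 7.

Q = [6, -4, -8, 6]; R = [-3, -7]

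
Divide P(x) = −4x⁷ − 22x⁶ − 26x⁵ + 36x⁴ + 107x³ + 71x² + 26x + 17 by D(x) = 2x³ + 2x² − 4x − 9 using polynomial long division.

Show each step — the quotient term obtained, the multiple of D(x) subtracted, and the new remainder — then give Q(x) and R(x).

Step 1: lead(−4x⁷ − 22x⁶ − 26x⁵ + 36x⁴ + 107x³ + 71x² + 26x + 17) ÷ lead(D) = −4x⁷ ÷ 2x³ = −2x⁴. Subtract (−2x⁴)·D = −4x⁷ − 4x⁶ + 8x⁵ + 18x⁴. Remainder: −18x⁶ − 34x⁵ + 18x⁴ + 107x³ + 71x² + 26x + 17.
Step 2: lead(−18x⁶ − 34x⁵ + 18x⁴ + 107x³ + 71x² + 26x + 17) ÷ lead(D) = −18x⁶ ÷ 2x³ = −9x³. Subtract (−9x³)·D = −18x⁶ − 18x⁵ + 36x⁴ + 81x³. Remainder: −16x⁵ − 18x⁴ + 26x³ + 71x² + 26x + 17.
Step 3: lead(−16x⁵ − 18x⁴ + 26x³ + 71x² + 26x + 17) ÷ lead(D) = −16x⁵ ÷ 2x³ = −8x². Subtract (−8x²)·D = −16x⁵ − 16x⁴ + 32x³ + 72x². Remainder: −2x⁴ − 6x³ − x² + 26x + 17.
Step 4: lead(−2x⁴ − 6x³ − x² + 26x + 17) ÷ lead(D) = −2x⁴ ÷ 2x³ = −x. Subtract (−x)·D = −2x⁴ − 2x³ + 4x² + 9x. Remainder: −4x³ − 5x² + 17x + 17.
Step 5: lead(−4x³ − 5x² + 17x + 17) ÷ lead(D) = −4x³ ÷ 2x³ = −2. Subtract (−2)·D = −4x³ − 4x² + 8x + 18. Remainder: −x² + 9x − 1.

Q(x) = −2x⁴ − 9x³ − 8x² − x − 2; R(x) = −x² + 9x − 1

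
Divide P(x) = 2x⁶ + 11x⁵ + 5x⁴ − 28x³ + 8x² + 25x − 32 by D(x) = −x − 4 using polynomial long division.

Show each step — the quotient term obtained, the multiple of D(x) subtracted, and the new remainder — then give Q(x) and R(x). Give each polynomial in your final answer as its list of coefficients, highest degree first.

Step 1: lead(2x⁶ + 11x⁵ + 5x⁴ − 28x³ + 8x² + 25x − 32) ÷ lead(D) = 2x⁶ ÷ −x = −2x⁵. Subtract (−2x⁵)·D = 2x⁶ + 8x⁵. Remainder: 3x⁵ + 5x⁴ − 28x³ + 8x² + 25x − 32.
Step 2: lead(3x⁵ + 5x⁴ − 28x³ + 8x² + 25x − 32) ÷ lead(D) = 3x⁵ ÷ −x = −3x⁴. Subtract (−3x⁴)·D = 3x⁵ + 12x⁴. Remainder: −7x⁴ − 28x³ + 8x² + 25x − 32.
Step 3: lead(−7x⁴ − 28x³ + 8x² + 25x − 32) ÷ lead(D) = −7x⁴ ÷ −x = 7x³. Subtract (7x³)·D = −7x⁴ − 28x³. Remainder: 8x² + 25x − 32.
Step 4: lead(8x² + 25x − 32) ÷ lead(D) = 8x² ÷ −x = −8x. Subtract (−8x)·D = 8x² + 32x. Remainder: −7x − 32.
Step 5: lead(−7x − 32) ÷ lead(D) = −7x ÷ −x = 7. Subtract (7)·D = −7x − 28. Remainder: −4.

Q = [-2, -3, 7, 0, -8, 7]; R = [-4]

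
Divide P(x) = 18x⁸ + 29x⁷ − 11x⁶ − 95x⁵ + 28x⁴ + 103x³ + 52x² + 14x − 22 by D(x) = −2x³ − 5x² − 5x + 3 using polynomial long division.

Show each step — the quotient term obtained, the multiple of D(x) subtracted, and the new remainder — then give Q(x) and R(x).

Step 1: lead(18x⁸ + 29x⁷ − 11x⁶ − 95x⁵ + 28x⁴ + 103x³ + 52x² + 14x − 22) ÷ lead(D) = 18x⁸ ÷ −2x³ = −9x⁵. Subtract (−9x⁵)·D = 18x⁸ + 45x⁷ + 45x⁶ − 27x⁵. Remainder: −16x⁷ − 56x⁶ − 68x⁵ + 28x⁴ + 103x³ + 52x² + 14x − 22.
Step 2: lead(−16x⁷ − 56x⁶ − 68x⁵ + 28x⁴ + 103x³ + 52x² + 14x − 22) ÷ lead(D) = −16x⁷ ÷ −2x³ = 8x⁴. Subtract (8x⁴)·D = −16x⁷ − 40x⁶ − 40x⁵ + 24x⁴. Remainder: −16x⁶ − 28x⁵ + 4x⁴ + 103x³ + 52x² + 14x − 22.
Step 3: lead(−16x⁶ − 28x⁵ + 4x⁴ + 103x³ + 52x² + 14x − 22) ÷ lead(D) = −16x⁶ ÷ −2x³ = 8x³. Subtract (8x³)·D = −16x⁶ − 40x⁵ − 40x⁴ + 24x³. Remainder: 12x⁵ + 44x⁴ + 79x³ + 52x² + 14x − 22.
Step 4: lead(12x⁵ + 44x⁴ + 79x³ + 52x² + 14x − 22) ÷ lead(D) = 12x⁵ ÷ −2x³ = −6x². Subtract (−6x²)·D = 12x⁵ + 30x⁴ + 30x³ − 18x². Remainder: 14x⁴ + 49x³ + 70x² + 14x − 22.
Step 5: lead(14x⁴ + 49x³ + 70x² + 14x − 22) ÷ lead(D) = 14x⁴ ÷ −2x³ = −7x. Subtract (−7x)·D = 14x⁴ + 35x³ + 35x² − 21x. Remainder: 14x³ + 35x² + 35x − 22.
Step 6: lead(14x³ + 35x² + 35x − 22) ÷ lead(D) = 14x³ ÷ −2x³ = −7. Subtract (−7)·D = 14x³ + 35x² + 35x − 21. Remainder: −1.

Q(x) = −9x⁵ + 8x⁴ + 8x³ − 6x² − 7x − 7; R(x) = −1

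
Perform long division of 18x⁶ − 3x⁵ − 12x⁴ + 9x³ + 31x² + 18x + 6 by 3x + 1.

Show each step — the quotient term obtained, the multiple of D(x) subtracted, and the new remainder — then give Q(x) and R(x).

Q(x) = 6x⁵ − 3x⁴ − 3x³ + 4x² + 9x + 3; R(x) = 3

Step 1: lead(18x⁶ − 3x⁵ − 12x⁴ + 9x³ + 31x² + 18x + 6) ÷ lead(D) = 18x⁶ ÷ 3x = 6x⁵. Subtract (6x⁵)·D = 18x⁶ + 6x⁵. Remainder: −9x⁵ − 12x⁴ + 9x³ + 31x² + 18x + 6.
Step 2: lead(−9x⁵ − 12x⁴ + 9x³ + 31x² + 18x + 6) ÷ lead(D) = −9x⁵ ÷ 3x = −3x⁴. Subtract (−3x⁴)·D = −9x⁵ − 3x⁴. Remainder: −9x⁴ + 9x³ + 31x² + 18x + 6.
Step 3: lead(−9x⁴ + 9x³ + 31x² + 18x + 6) ÷ lead(D) = −9x⁴ ÷ 3x = −3x³. Subtract (−3x³)·D = −9x⁴ − 3x³. Remainder: 12x³ + 31x² + 18x + 6.
Step 4: lead(12x³ + 31x² + 18x + 6) ÷ lead(D) = 12x³ ÷ 3x = 4x². Subtract (4x²)·D = 12x³ + 4x². Remainder: 27x² + 18x + 6.
Step 5: lead(27x² + 18x + 6) ÷ lead(D) = 27x² ÷ 3x = 9x. Subtract (9x)·D = 27x² + 9x. Remainder: 9x + 6.
Step 6: lead(9x + 6) ÷ lead(D) = 9x ÷ 3x = 3. Subtract (3)·D = 9x + 3. Remainder: 3.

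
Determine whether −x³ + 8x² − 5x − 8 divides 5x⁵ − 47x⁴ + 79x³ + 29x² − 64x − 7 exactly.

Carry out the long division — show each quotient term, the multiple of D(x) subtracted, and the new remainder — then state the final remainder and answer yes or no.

R(x) = 8x² + 2x + 9, so D(x) is not a factor of P(x). no

Step 1: lead(5x⁵ − 47x⁴ + 79x³ + 29x² − 64x − 7) ÷ lead(D) = 5x⁵ ÷ −x³ = −5x². Subtract (−5x²)·D = 5x⁵ − 40x⁴ + 25x³ + 40x². Remainder: −7x⁴ + 54x³ − 11x² − 64x − 7.
Step 2: lead(−7x⁴ + 54x³ − 11x² − 64x − 7) ÷ lead(D) = −7x⁴ ÷ −x³ = 7x. Subtract (7x)·D = −7x⁴ + 56x³ − 35x² − 56x. Remainder: −2x³ + 24x² − 8x − 7.
Step 3: lead(−2x³ + 24x² − 8x − 7) ÷ lead(D) = −2x³ ÷ −x³ = 2. Subtract (2)·D = −2x³ + 16x² − 10x − 16. Remainder: 8x² + 2x + 9.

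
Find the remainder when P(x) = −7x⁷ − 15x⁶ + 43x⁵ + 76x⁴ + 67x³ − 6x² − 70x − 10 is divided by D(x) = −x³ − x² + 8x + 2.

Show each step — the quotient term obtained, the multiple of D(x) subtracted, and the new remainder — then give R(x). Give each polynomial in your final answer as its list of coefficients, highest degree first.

Step 1: lead(−7x⁷ − 15x⁶ + 43x⁵ + 76x⁴ + 67x³ − 6x² − 70x − 10) ÷ lead(D) = −7x⁷ ÷ −x³ = 7x⁴. Subtract (7x⁴)·D = −7x⁷ − 7x⁶ + 56x⁵ + 14x⁴. Remainder: −8x⁶ − 13x⁵ + 62x⁴ + 67x³ − 6x² − 70x − 10.
Step 2: lead(−8x⁶ − 13x⁵ + 62x⁴ + 67x³ − 6x² − 70x − 10) ÷ lead(D) = −8x⁶ ÷ −x³ = 8x³. Subtract (8x³)·D = −8x⁶ − 8x⁵ + 64x⁴ + 16x³. Remainder: −5x⁵ − 2x⁴ + 51x³ − 6x² − 70x − 10.
Step 3: lead(−5x⁵ − 2x⁴ + 51x³ − 6x² − 70x − 10) ÷ lead(D) = −5x⁵ ÷ −x³ = 5x². Subtract (5x²)·D = −5x⁵ − 5x⁴ + 40x³ + 10x². Remainder: 3x⁴ + 11x³ − 16x² − 70x − 10.
Step 4: lead(3x⁴ + 11x³ − 16x² − 70x − 10) ÷ lead(D) = 3x⁴ ÷ −x³ = −3x. Subtract (−3x)·D = 3x⁴ + 3x³ − 24x² − 6x. Remainder: 8x³ + 8x² − 64x − 10.
Step 5: lead(8x³ + 8x² − 64x − 10) ÷ lead(D) = 8x³ ÷ −x³ = −8. Subtract (−8)·D = 8x³ + 8x² − 64x − 16. Remainder: 6.

R = [6]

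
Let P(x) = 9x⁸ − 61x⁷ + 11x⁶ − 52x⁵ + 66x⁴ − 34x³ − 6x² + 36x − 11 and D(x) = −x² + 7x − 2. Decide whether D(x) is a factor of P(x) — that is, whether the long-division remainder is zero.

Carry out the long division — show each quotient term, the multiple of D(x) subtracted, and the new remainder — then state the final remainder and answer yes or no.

Step 1: lead(9x⁸ − 61x⁷ + 11x⁶ − 52x⁵ + 66x⁴ − 34x³ − 6x² + 36x − 11) ÷ lead(D) = 9x⁸ ÷ −x² = −9x⁶. Subtract (−9x⁶)·D = 9x⁸ − 63x⁷ + 18x⁶. Remainder: 2x⁷ − 7x⁶ − 52x⁵ + 66x⁴ − 34x³ − 6x² + 36x − 11.
Step 2: lead(2x⁷ − 7x⁶ − 52x⁵ + 66x⁴ − 34x³ − 6x² + 36x − 11) ÷ lead(D) = 2x⁷ ÷ −x² = −2x⁵. Subtract (−2x⁵)·D = 2x⁷ − 14x⁶ + 4x⁵. Remainder: 7x⁶ − 56x⁵ + 66x⁴ − 34x³ − 6x² + 36x − 11.
Step 3: lead(7x⁶ − 56x⁵ + 66x⁴ − 34x³ − 6x² + 36x − 11) ÷ lead(D) = 7x⁶ ÷ −x² = −7x⁴. Subtract (−7x⁴)·D = 7x⁶ − 49x⁵ + 14x⁴. Remainder: −7x⁵ + 52x⁴ − 34x³ − 6x² + 36x − 11.
Step 4: lead(−7x⁵ + 52x⁴ − 34x³ − 6x² + 36x − 11) ÷ lead(D) = −7x⁵ ÷ −x² = 7x³. Subtract (7x³)·D = −7x⁵ + 49x⁴ − 14x³. Remainder: 3x⁴ − 20x³ − 6x² + 36x − 11.
Step 5: lead(3x⁴ − 20x³ − 6x² + 36x − 11) ÷ lead(D) = 3x⁴ ÷ −x² = −3x². Subtract (−3x²)·D = 3x⁴ − 21x³ + 6x². Remainder: x³ − 12x² + 36x − 11.
Step 6: lead(x³ − 12x² + 36x − 11) ÷ lead(D) = x³ ÷ −x² = −x. Subtract (−x)·D = x³ − 7x² + 2x. Remainder: −5x² + 34x − 11.
Step 7: lead(−5x² + 34x − 11) ÷ lead(D) = −5x² ÷ −x² = 5. Subtract (5)·D = −5x² + 35x − 10. Remainder: −x − 1.

R(x) = −x − 1, so D(x) is not a factor of P(x). no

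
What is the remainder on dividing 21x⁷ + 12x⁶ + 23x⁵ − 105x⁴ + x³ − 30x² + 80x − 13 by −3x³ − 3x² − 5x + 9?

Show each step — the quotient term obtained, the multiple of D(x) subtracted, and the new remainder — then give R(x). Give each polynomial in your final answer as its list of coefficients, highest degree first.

R = [-2, 3, -4]

Step 1: lead(21x⁷ + 12x⁶ + 23x⁵ − 105x⁴ + x³ − 30x² + 80x − 13) ÷ lead(D) = 21x⁷ ÷ −3x³ = −7x⁴. Subtract (−7x⁴)·D = 21x⁷ + 21x⁶ + 35x⁵ − 63x⁴. Remainder: −9x⁶ − 12x⁵ − 42x⁴ + x³ − 30x² + 80x − 13.
Step 2: lead(−9x⁶ − 12x⁵ − 42x⁴ + x³ − 30x² + 80x − 13) ÷ lead(D) = −9x⁶ ÷ −3x³ = 3x³. Subtract (3x³)·D = −9x⁶ − 9x⁵ − 15x⁴ + 27x³. Remainder: −3x⁵ − 27x⁴ − 26x³ − 30x² + 80x − 13.
Step 3: lead(−3x⁵ − 27x⁴ − 26x³ − 30x² + 80x − 13) ÷ lead(D) = −3x⁵ ÷ −3x³ = x². Subtract (x²)·D = −3x⁵ − 3x⁴ − 5x³ + 9x². Remainder: −24x⁴ − 21x³ − 39x² + 80x − 13.
Step 4: lead(−24x⁴ − 21x³ − 39x² + 80x − 13) ÷ lead(D) = −24x⁴ ÷ −3x³ = 8x. Subtract (8x)·D = −24x⁴ − 24x³ − 40x² + 72x. Remainder: 3x³ + x² + 8x − 13.
Step 5: lead(3x³ + x² + 8x − 13) ÷ lead(D) = 3x³ ÷ −3x³ = −1. Subtract (−1)·D = 3x³ + 3x² + 5x − 9. Remainder: −2x² + 3x − 4.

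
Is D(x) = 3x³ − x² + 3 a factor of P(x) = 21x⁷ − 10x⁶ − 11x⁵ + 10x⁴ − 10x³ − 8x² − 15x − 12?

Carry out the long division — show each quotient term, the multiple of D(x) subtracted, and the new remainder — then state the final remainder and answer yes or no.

Step 1: lead(21x⁷ − 10x⁶ − 11x⁵ + 10x⁴ − 10x³ − 8x² − 15x − 12) ÷ lead(D) = 21x⁷ ÷ 3x³ = 7x⁴. Subtract (7x⁴)·D = 21x⁷ − 7x⁶ + 21x⁴. Remainder: −3x⁶ − 11x⁵ − 11x⁴ − 10x³ − 8x² − 15x − 12.
Step 2: lead(−3x⁶ − 11x⁵ − 11x⁴ − 10x³ − 8x² − 15x − 12) ÷ lead(D) = −3x⁶ ÷ 3x³ = −x³. Subtract (−x³)·D = −3x⁶ + x⁵ − 3x³. Remainder: −12x⁵ − 11x⁴ − 7x³ − 8x² − 15x − 12.
Step 3: lead(−12x⁵ − 11x⁴ − 7x³ − 8x² − 15x − 12) ÷ lead(D) = −12x⁵ ÷ 3x³ = −4x². Subtract (−4x²)·D = −12x⁵ + 4x⁴ − 12x². Remainder: −15x⁴ − 7x³ + 4x² − 15x − 12.
Step 4: lead(−15x⁴ − 7x³ + 4x² − 15x − 12) ÷ lead(D) = −15x⁴ ÷ 3x³ = −5x. Subtract (−5x)·D = −15x⁴ + 5x³ − 15x. Remainder: −12x³ + 4x² − 12.
Step 5: lead(−12x³ + 4x² − 12) ÷ lead(D) = −12x³ ÷ 3x³ = −4. Subtract (−4)·D = −12x³ + 4x² − 12. Remainder: 0.

R(x) = 0, so D(x) is a factor of P(x). yes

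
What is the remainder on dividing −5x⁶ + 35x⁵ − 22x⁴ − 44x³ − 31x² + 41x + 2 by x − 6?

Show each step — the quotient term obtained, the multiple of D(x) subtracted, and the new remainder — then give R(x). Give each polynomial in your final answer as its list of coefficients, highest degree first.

Step 1: lead(−5x⁶ + 35x⁵ − 22x⁴ − 44x³ − 31x² + 41x + 2) ÷ lead(D) = −5x⁶ ÷ x = −5x⁵. Subtract (−5x⁵)·D = −5x⁶ + 30x⁵. Remainder: 5x⁵ − 22x⁴ − 44x³ − 31x² + 41x + 2.
Step 2: lead(5x⁵ − 22x⁴ − 44x³ − 31x² + 41x + 2) ÷ lead(D) = 5x⁵ ÷ x = 5x⁴. Subtract (5x⁴)·D = 5x⁵ − 30x⁴. Remainder: 8x⁴ − 44x³ − 31x² + 41x + 2.
Step 3: lead(8x⁴ − 44x³ − 31x² + 41x + 2) ÷ lead(D) = 8x⁴ ÷ x = 8x³. Subtract (8x³)·D = 8x⁴ − 48x³. Remainder: 4x³ − 31x² + 41x + 2.
Step 4: lead(4x³ − 31x² + 41x + 2) ÷ lead(D) = 4x³ ÷ x = 4x². Subtract (4x²)·D = 4x³ − 24x². Remainder: −7x² + 41x + 2.
Step 5: lead(−7x² + 41x + 2) ÷ lead(D) = −7x² ÷ x = −7x. Subtract (−7x)·D = −7x² + 42x. Remainder: −x + 2.
Step 6: lead(−x + 2) ÷ lead(D) = −x ÷ x = −1. Subtract (−1)·D = −x + 6. Remainder: −4.

R = [-4]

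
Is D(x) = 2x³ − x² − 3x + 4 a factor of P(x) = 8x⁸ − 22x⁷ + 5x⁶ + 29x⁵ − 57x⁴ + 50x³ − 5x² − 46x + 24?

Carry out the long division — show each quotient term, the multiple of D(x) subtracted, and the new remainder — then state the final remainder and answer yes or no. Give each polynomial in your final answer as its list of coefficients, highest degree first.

Step 1: lead(8x⁸ − 22x⁷ + 5x⁶ + 29x⁵ − 57x⁴ + 50x³ − 5x² − 46x + 24) ÷ lead(D) = 8x⁸ ÷ 2x³ = 4x⁵. Subtract (4x⁵)·D = 8x⁸ − 4x⁷ − 12x⁶ + 16x⁵. Remainder: −18x⁷ + 17x⁶ + 13x⁵ − 57x⁴ + 50x³ − 5x² − 46x + 24.
Step 2: lead(−18x⁷ + 17x⁶ + 13x⁵ − 57x⁴ + 50x³ − 5x² − 46x + 24) ÷ lead(D) = −18x⁷ ÷ 2x³ = −9x⁴. Subtract (−9x⁴)·D = −18x⁷ + 9x⁶ + 27x⁵ − 36x⁴. Remainder: 8x⁶ − 14x⁵ − 21x⁴ + 50x³ − 5x² − 46x + 24.
Step 3: lead(8x⁶ − 14x⁵ − 21x⁴ + 50x³ − 5x² − 46x + 24) ÷ lead(D) = 8x⁶ ÷ 2x³ = 4x³. Subtract (4x³)·D = 8x⁶ − 4x⁵ − 12x⁴ + 16x³. Remainder: −10x⁵ − 9x⁴ + 34x³ − 5x² − 46x + 24.
Step 4: lead(−10x⁵ − 9x⁴ + 34x³ − 5x² − 46x + 24) ÷ lead(D) = −10x⁵ ÷ 2x³ = −5x². Subtract (−5x²)·D = −10x⁵ + 5x⁴ + 15x³ − 20x². Remainder: −14x⁴ + 19x³ + 15x² − 46x + 24.
Step 5: lead(−14x⁴ + 19x³ + 15x² − 46x + 24) ÷ lead(D) = −14x⁴ ÷ 2x³ = −7x. Subtract (−7x)·D = −14x⁴ + 7x³ + 21x² − 28x. Remainder: 12x³ − 6x² − 18x + 24.
Step 6: lead(12x³ − 6x² − 18x + 24) ÷ lead(D) = 12x³ ÷ 2x³ = 6. Subtract (6)·D = 12x³ − 6x² − 18x + 24. Remainder: 0.

R = [0], so D(x) is a factor of P(x). yes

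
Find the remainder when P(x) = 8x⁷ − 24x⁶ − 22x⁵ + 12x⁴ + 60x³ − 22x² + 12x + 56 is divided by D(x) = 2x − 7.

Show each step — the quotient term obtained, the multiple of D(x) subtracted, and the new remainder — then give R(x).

Step 1: lead(8x⁷ − 24x⁶ − 22x⁵ + 12x⁴ + 60x³ − 22x² + 12x + 56) ÷ lead(D) = 8x⁷ ÷ 2x = 4x⁶. Subtract (4x⁶)·D = 8x⁷ − 28x⁶. Remainder: 4x⁶ − 22x⁵ + 12x⁴ + 60x³ − 22x² + 12x + 56.
Step 2: lead(4x⁶ − 22x⁵ + 12x⁴ + 60x³ − 22x² + 12x + 56) ÷ lead(D) = 4x⁶ ÷ 2x = 2x⁵. Subtract (2x⁵)·D = 4x⁶ − 14x⁵. Remainder: −8x⁵ + 12x⁴ + 60x³ − 22x² + 12x + 56.
Step 3: lead(−8x⁵ + 12x⁴ + 60x³ − 22x² + 12x + 56) ÷ lead(D) = −8x⁵ ÷ 2x = −4x⁴. Subtract (−4x⁴)·D = −8x⁵ + 28x⁴. Remainder: −16x⁴ + 60x³ − 22x² + 12x + 56.
Step 4: lead(−16x⁴ + 60x³ − 22x² + 12x + 56) ÷ lead(D) = −16x⁴ ÷ 2x = −8x³. Subtract (−8x³)·D = −16x⁴ + 56x³. Remainder: 4x³ − 22x² + 12x + 56.
Step 5: lead(4x³ − 22x² + 12x + 56) ÷ lead(D) = 4x³ ÷ 2x = 2x². Subtract (2x²)·D = 4x³ − 14x². Remainder: −8x² + 12x + 56.
Step 6: lead(−8x² + 12x + 56) ÷ lead(D) = −8x² ÷ 2x = −4x. Subtract (−4x)·D = −8x² + 28x. Remainder: −16x + 56.
Step 7: lead(−16x + 56) ÷ lead(D) = −16x ÷ 2x = −8. Subtract (−8)·D = −16x + 56. Remainder: 0.

R(x) = 0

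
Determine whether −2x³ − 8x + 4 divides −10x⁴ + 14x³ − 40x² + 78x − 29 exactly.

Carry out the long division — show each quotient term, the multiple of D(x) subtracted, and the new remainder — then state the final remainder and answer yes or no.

Step 1: lead(−10x⁴ + 14x³ − 40x² + 78x − 29) ÷ lead(D) = −10x⁴ ÷ −2x³ = 5x. Subtract (5x)·D = −10x⁴ − 40x² + 20x. Remainder: 14x³ + 58x − 29.
Step 2: lead(14x³ + 58x − 29) ÷ lead(D) = 14x³ ÷ −2x³ = −7. Subtract (−7)·D = 14x³ + 56x − 28. Remainder: 2x − 1.

R(x) = 2x − 1, so D(x) is not a factor of P(x). no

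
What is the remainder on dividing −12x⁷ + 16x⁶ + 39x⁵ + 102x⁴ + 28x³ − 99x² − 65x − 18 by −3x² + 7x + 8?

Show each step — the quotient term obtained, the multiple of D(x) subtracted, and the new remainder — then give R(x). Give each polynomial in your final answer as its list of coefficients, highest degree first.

R = [5, -2]

Step 1: lead(−12x⁷ + 16x⁶ + 39x⁵ + 102x⁴ + 28x³ − 99x² − 65x − 18) ÷ lead(D) = −12x⁷ ÷ −3x² = 4x⁵. Subtract (4x⁵)·D = −12x⁷ + 28x⁶ + 32x⁵. Remainder: −12x⁶ + 7x⁵ + 102x⁴ + 28x³ − 99x² − 65x − 18.
Step 2: lead(−12x⁶ + 7x⁵ + 102x⁴ + 28x³ − 99x² − 65x − 18) ÷ lead(D) = −12x⁶ ÷ −3x² = 4x⁴. Subtract (4x⁴)·D = −12x⁶ + 28x⁵ + 32x⁴. Remainder: −21x⁵ + 70x⁴ + 28x³ − 99x² − 65x − 18.
Step 3: lead(−21x⁵ + 70x⁴ + 28x³ − 99x² − 65x − 18) ÷ lead(D) = −21x⁵ ÷ −3x² = 7x³. Subtract (7x³)·D = −21x⁵ + 49x⁴ + 56x³. Remainder: 21x⁴ − 28x³ − 99x² − 65x − 18.
Step 4: lead(21x⁴ − 28x³ − 99x² − 65x − 18) ÷ lead(D) = 21x⁴ ÷ −3x² = −7x². Subtract (−7x²)·D = 21x⁴ − 49x³ − 56x². Remainder: 21x³ − 43x² − 65x − 18.
Step 5: lead(21x³ − 43x² − 65x − 18) ÷ lead(D) = 21x³ ÷ −3x² = −7x. Subtract (−7x)·D = 21x³ − 49x² − 56x. Remainder: 6x² − 9x − 18.
Step 6: lead(6x² − 9x − 18) ÷ lead(D) = 6x² ÷ −3x² = −2. Subtract (−2)·D = 6x² − 14x − 16. Remainder: 5x − 2.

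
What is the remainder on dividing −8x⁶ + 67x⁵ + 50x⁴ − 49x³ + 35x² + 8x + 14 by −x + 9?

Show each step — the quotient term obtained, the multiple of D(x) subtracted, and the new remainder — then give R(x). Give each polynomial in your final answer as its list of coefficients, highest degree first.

R = [5]

Step 1: lead(−8x⁶ + 67x⁵ + 50x⁴ − 49x³ + 35x² + 8x + 14) ÷ lead(D) = −8x⁶ ÷ −x = 8x⁵. Subtract (8x⁵)·D = −8x⁶ + 72x⁵. Remainder: −5x⁵ + 50x⁴ − 49x³ + 35x² + 8x + 14.
Step 2: lead(−5x⁵ + 50x⁴ − 49x³ + 35x² + 8x + 14) ÷ lead(D) = −5x⁵ ÷ −x = 5x⁴. Subtract (5x⁴)·D = −5x⁵ + 45x⁴. Remainder: 5x⁴ − 49x³ + 35x² + 8x + 14.
Step 3: lead(5x⁴ − 49x³ + 35x² + 8x + 14) ÷ lead(D) = 5x⁴ ÷ −x = −5x³. Subtract (−5x³)·D = 5x⁴ − 45x³. Remainder: −4x³ + 35x² + 8x + 14.
Step 4: lead(−4x³ + 35x² + 8x + 14) ÷ lead(D) = −4x³ ÷ −x = 4x². Subtract (4x²)·D = −4x³ + 36x². Remainder: −x² + 8x + 14.
Step 5: lead(−x² + 8x + 14) ÷ lead(D) = −x² ÷ −x = x. Subtract (x)·D = −x² + 9x. Remainder: −x + 14.
Step 6: lead(−x + 14) ÷ lead(D) = −x ÷ −x = 1. Subtract (1)·D = −x + 9. Remainder: 5.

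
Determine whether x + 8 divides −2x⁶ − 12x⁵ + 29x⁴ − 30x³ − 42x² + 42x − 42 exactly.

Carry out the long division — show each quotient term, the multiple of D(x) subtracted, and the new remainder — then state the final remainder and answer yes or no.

R(x) = 6, so D(x) is not a factor of P(x). no

Step 1: lead(−2x⁶ − 12x⁵ + 29x⁴ − 30x³ − 42x² + 42x − 42) ÷ lead(D) = −2x⁶ ÷ x = −2x⁵. Subtract (−2x⁵)·D = −2x⁶ − 16x⁵. Remainder: 4x⁵ + 29x⁴ − 30x³ − 42x² + 42x − 42.
Step 2: lead(4x⁵ + 29x⁴ − 30x³ − 42x² + 42x − 42) ÷ lead(D) = 4x⁵ ÷ x = 4x⁴. Subtract (4x⁴)·D = 4x⁵ + 32x⁴. Remainder: −3x⁴ − 30x³ − 42x² + 42x − 42.
Step 3: lead(−3x⁴ − 30x³ − 42x² + 42x − 42) ÷ lead(D) = −3x⁴ ÷ x = −3x³. Subtract (−3x³)·D = −3x⁴ − 24x³. Remainder: −6x³ − 42x² + 42x − 42.
Step 4: lead(−6x³ − 42x² + 42x − 42) ÷ lead(D) = −6x³ ÷ x = −6x². Subtract (−6x²)·D = −6x³ − 48x². Remainder: 6x² + 42x − 42.
Step 5: lead(6x² + 42x − 42) ÷ lead(D) = 6x² ÷ x = 6x. Subtract (6x)·D = 6x² + 48x. Remainder: −6x − 42.
Step 6: lead(−6x − 42) ÷ lead(D) = −6x ÷ x = −6. Subtract (−6)·D = −6x − 48. Remainder: 6.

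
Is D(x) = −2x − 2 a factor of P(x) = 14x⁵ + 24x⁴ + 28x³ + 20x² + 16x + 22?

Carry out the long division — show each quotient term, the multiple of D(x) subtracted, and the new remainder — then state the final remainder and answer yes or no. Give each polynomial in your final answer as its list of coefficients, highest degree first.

R = [8], so D(x) is not a factor of P(x). no

Step 1: lead(14x⁵ + 24x⁴ + 28x³ + 20x² + 16x + 22) ÷ lead(D) = 14x⁵ ÷ −2x = −7x⁴. Subtract (−7x⁴)·D = 14x⁵ + 14x⁴. Remainder: 10x⁴ + 28x³ + 20x² + 16x + 22.
Step 2: lead(10x⁴ + 28x³ + 20x² + 16x + 22) ÷ lead(D) = 10x⁴ ÷ −2x = −5x³. Subtract (−5x³)·D = 10x⁴ + 10x³. Remainder: 18x³ + 20x² + 16x + 22.
Step 3: lead(18x³ + 20x² + 16x + 22) ÷ lead(D) = 18x³ ÷ −2x = −9x². Subtract (−9x²)·D = 18x³ + 18x². Remainder: 2x² + 16x + 22.
Step 4: lead(2x² + 16x + 22) ÷ lead(D) = 2x² ÷ −2x = −x. Subtract (−x)·D = 2x² + 2x. Remainder: 14x + 22.
Step 5: lead(14x + 22) ÷ lead(D) = 14x ÷ −2x = −7. Subtract (−7)·D = 14x + 14. Remainder: 8.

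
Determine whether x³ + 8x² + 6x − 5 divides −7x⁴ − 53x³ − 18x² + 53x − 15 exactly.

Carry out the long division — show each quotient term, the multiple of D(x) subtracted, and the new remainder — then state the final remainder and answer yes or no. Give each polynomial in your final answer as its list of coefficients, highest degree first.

Step 1: lead(−7x⁴ − 53x³ − 18x² + 53x − 15) ÷ lead(D) = −7x⁴ ÷ x³ = −7x. Subtract (−7x)·D = −7x⁴ − 56x³ − 42x² + 35x. Remainder: 3x³ + 24x² + 18x − 15.
Step 2: lead(3x³ + 24x² + 18x − 15) ÷ lead(D) = 3x³ ÷ x³ = 3. Subtract (3)·D = 3x³ + 24x² + 18x − 15. Remainder: 0.

R = [0], so D(x) is a factor of P(x). yes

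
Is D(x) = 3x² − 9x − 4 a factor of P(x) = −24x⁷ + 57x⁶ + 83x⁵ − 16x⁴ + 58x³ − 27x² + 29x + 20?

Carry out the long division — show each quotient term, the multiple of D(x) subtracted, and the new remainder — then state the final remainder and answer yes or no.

Step 1: lead(−24x⁷ + 57x⁶ + 83x⁵ − 16x⁴ + 58x³ − 27x² + 29x + 20) ÷ lead(D) = −24x⁷ ÷ 3x² = −8x⁵. Subtract (−8x⁵)·D = −24x⁷ + 72x⁶ + 32x⁵. Remainder: −15x⁶ + 51x⁵ − 16x⁴ + 58x³ − 27x² + 29x + 20.
Step 2: lead(−15x⁶ + 51x⁵ − 16x⁴ + 58x³ − 27x² + 29x + 20) ÷ lead(D) = −15x⁶ ÷ 3x² = −5x⁴. Subtract (−5x⁴)·D = −15x⁶ + 45x⁵ + 20x⁴. Remainder: 6x⁵ − 36x⁴ + 58x³ − 27x² + 29x + 20.
Step 3: lead(6x⁵ − 36x⁴ + 58x³ − 27x² + 29x + 20) ÷ lead(D) = 6x⁵ ÷ 3x² = 2x³. Subtract (2x³)·D = 6x⁵ − 18x⁴ − 8x³. Remainder: −18x⁴ + 66x³ − 27x² + 29x + 20.
Step 4: lead(−18x⁴ + 66x³ − 27x² + 29x + 20) ÷ lead(D) = −18x⁴ ÷ 3x² = −6x². Subtract (−6x²)·D = −18x⁴ + 54x³ + 24x². Remainder: 12x³ − 51x² + 29x + 20.
Step 5: lead(12x³ − 51x² + 29x + 20) ÷ lead(D) = 12x³ ÷ 3x² = 4x. Subtract (4x)·D = 12x³ − 36x² − 16x. Remainder: −15x² + 45x + 20.
Step 6: lead(−15x² + 45x + 20) ÷ lead(D) = −15x² ÷ 3x² = −5. Subtract (−5)·D = −15x² + 45x + 20. Remainder: 0.

R(x) = 0, so D(x) is a factor of P(x). yes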